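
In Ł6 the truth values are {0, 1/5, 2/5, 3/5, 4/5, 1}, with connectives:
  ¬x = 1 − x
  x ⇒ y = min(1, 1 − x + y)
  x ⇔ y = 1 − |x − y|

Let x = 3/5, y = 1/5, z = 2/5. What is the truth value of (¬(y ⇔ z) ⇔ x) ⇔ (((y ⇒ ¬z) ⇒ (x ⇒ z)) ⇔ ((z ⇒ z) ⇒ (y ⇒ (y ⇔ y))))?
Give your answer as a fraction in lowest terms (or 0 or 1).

4/5

y ⇔ z = 1/5 ⇔ 2/5 = 4/5
¬(y ⇔ z) = ¬4/5 = 1/5
¬(y ⇔ z) ⇔ x = 1/5 ⇔ 3/5 = 3/5
¬z = ¬2/5 = 3/5
y ⇒ ¬z = 1/5 ⇒ 3/5 = 1
x ⇒ z = 3/5 ⇒ 2/5 = 4/5
(y ⇒ ¬z) ⇒ (x ⇒ z) = 1 ⇒ 4/5 = 4/5
z ⇒ z = 2/5 ⇒ 2/5 = 1
y ⇔ y = 1/5 ⇔ 1/5 = 1
y ⇒ (y ⇔ y) = 1/5 ⇒ 1 = 1
(z ⇒ z) ⇒ (y ⇒ (y ⇔ y)) = 1 ⇒ 1 = 1
((y ⇒ ¬z) ⇒ (x ⇒ z)) ⇔ ((z ⇒ z) ⇒ (y ⇒ (y ⇔ y))) = 4/5 ⇔ 1 = 4/5
(¬(y ⇔ z) ⇔ x) ⇔ (((y ⇒ ¬z) ⇒ (x ⇒ z)) ⇔ ((z ⇒ z) ⇒ (y ⇒ (y ⇔ y)))) = 3/5 ⇔ 4/5 = 4/5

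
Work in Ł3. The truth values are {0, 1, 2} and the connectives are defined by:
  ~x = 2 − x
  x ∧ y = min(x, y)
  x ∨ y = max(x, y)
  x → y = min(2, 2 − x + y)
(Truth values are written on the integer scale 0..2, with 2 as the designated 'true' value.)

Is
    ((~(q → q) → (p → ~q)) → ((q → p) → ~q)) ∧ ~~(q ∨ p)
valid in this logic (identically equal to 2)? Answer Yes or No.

No

Counterexample: take p = 0, q = 0.
q → q = 0 → 0 = 2
~(q → q) = ~2 = 0
~q = ~0 = 2
p → ~q = 0 → 2 = 2
~(q → q) → (p → ~q) = 0 → 2 = 2
q → p = 0 → 0 = 2
~q = ~0 = 2
(q → p) → ~q = 2 → 2 = 2
(~(q → q) → (p → ~q)) → ((q → p) → ~q) = 2 → 2 = 2
q ∨ p = 0 ∨ 0 = 0
~(q ∨ p) = ~0 = 2
~~(q ∨ p) = ~2 = 0
((~(q → q) → (p → ~q)) → ((q → p) → ~q)) ∧ ~~(q ∨ p) = 2 ∧ 0 = 0
This gives 0 ≠ 2.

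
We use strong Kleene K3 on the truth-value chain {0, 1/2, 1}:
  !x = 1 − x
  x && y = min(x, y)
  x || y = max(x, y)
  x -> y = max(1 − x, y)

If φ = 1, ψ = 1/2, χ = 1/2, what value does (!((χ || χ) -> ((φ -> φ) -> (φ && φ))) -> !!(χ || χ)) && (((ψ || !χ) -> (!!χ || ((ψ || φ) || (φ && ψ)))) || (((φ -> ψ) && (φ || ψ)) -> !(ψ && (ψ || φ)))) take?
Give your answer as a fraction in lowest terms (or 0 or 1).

χ || χ = 1/2 || 1/2 = 1/2
φ -> φ = 1 -> 1 = 1
φ && φ = 1 && 1 = 1
(φ -> φ) -> (φ && φ) = 1 -> 1 = 1
(χ || χ) -> ((φ -> φ) -> (φ && φ)) = 1/2 -> 1 = 1
!((χ || χ) -> ((φ -> φ) -> (φ && φ))) = !1 = 0
χ || χ = 1/2 || 1/2 = 1/2
!(χ || χ) = !1/2 = 1/2
!!(χ || χ) = !1/2 = 1/2
!((χ || χ) -> ((φ -> φ) -> (φ && φ))) -> !!(χ || χ) = 0 -> 1/2 = 1
!χ = !1/2 = 1/2
ψ || !χ = 1/2 || 1/2 = 1/2
!χ = !1/2 = 1/2
!!χ = !1/2 = 1/2
ψ || φ = 1/2 || 1 = 1
φ && ψ = 1 && 1/2 = 1/2
(ψ || φ) || (φ && ψ) = 1 || 1/2 = 1
!!χ || ((ψ || φ) || (φ && ψ)) = 1/2 || 1 = 1
(ψ || !χ) -> (!!χ || ((ψ || φ) || (φ && ψ))) = 1/2 -> 1 = 1
φ -> ψ = 1 -> 1/2 = 1/2
φ || ψ = 1 || 1/2 = 1
(φ -> ψ) && (φ || ψ) = 1/2 && 1 = 1/2
ψ || φ = 1/2 || 1 = 1
ψ && (ψ || φ) = 1/2 && 1 = 1/2
!(ψ && (ψ || φ)) = !1/2 = 1/2
((φ -> ψ) && (φ || ψ)) -> !(ψ && (ψ || φ)) = 1/2 -> 1/2 = 1/2
((ψ || !χ) -> (!!χ || ((ψ || φ) || (φ && ψ)))) || (((φ -> ψ) && (φ || ψ)) -> !(ψ && (ψ || φ))) = 1 || 1/2 = 1
(!((χ || χ) -> ((φ -> φ) -> (φ && φ))) -> !!(χ || χ)) && (((ψ || !χ) -> (!!χ || ((ψ || φ) || (φ && ψ)))) || (((φ -> ψ) && (φ || ψ)) -> !(ψ && (ψ || φ)))) = 1 && 1 = 1

1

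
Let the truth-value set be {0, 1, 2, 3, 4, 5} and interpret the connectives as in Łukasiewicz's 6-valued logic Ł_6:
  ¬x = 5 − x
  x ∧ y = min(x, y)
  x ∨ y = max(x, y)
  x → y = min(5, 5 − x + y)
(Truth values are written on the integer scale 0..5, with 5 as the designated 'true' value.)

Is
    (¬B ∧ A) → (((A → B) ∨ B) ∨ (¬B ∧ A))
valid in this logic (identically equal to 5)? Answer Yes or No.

At A = 2, B = 5, for instance:
¬B = ¬5 = 0
¬B ∧ A = 0 ∧ 2 = 0
A → B = 2 → 5 = 5
(A → B) ∨ B = 5 ∨ 5 = 5
((A → B) ∨ B) ∨ (¬B ∧ A) = 5 ∨ 0 = 5
(¬B ∧ A) → (((A → B) ∨ B) ∨ (¬B ∧ A)) = 0 → 5 = 5
and checking the remaining 35 assignments likewise gives ≥ 5 in every case.

Yes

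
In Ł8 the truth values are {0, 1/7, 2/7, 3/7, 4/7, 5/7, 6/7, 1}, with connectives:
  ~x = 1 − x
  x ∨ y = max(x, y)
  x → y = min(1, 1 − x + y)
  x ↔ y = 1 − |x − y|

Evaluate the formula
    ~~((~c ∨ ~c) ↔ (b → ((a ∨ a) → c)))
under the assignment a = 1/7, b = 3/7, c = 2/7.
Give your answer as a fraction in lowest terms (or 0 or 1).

~c = ~2/7 = 5/7
~c = ~2/7 = 5/7
~c ∨ ~c = 5/7 ∨ 5/7 = 5/7
a ∨ a = 1/7 ∨ 1/7 = 1/7
(a ∨ a) → c = 1/7 → 2/7 = 1
b → ((a ∨ a) → c) = 3/7 → 1 = 1
(~c ∨ ~c) ↔ (b → ((a ∨ a) → c)) = 5/7 ↔ 1 = 5/7
~((~c ∨ ~c) ↔ (b → ((a ∨ a) → c))) = ~5/7 = 2/7
~~((~c ∨ ~c) ↔ (b → ((a ∨ a) → c))) = ~2/7 = 5/7

5/7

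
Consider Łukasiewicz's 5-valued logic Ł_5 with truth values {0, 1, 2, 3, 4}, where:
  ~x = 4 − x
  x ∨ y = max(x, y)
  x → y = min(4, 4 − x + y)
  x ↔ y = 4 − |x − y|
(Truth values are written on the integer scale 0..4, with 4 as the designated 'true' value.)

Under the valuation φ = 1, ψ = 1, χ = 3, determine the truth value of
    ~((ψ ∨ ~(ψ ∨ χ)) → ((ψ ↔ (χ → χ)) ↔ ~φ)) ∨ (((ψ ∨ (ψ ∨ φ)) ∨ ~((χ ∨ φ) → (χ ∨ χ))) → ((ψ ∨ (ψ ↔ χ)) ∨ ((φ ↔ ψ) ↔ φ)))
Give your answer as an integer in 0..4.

4

ψ ∨ χ = 1 ∨ 3 = 3
~(ψ ∨ χ) = ~3 = 1
ψ ∨ ~(ψ ∨ χ) = 1 ∨ 1 = 1
χ → χ = 3 → 3 = 4
ψ ↔ (χ → χ) = 1 ↔ 4 = 1
~φ = ~1 = 3
(ψ ↔ (χ → χ)) ↔ ~φ = 1 ↔ 3 = 2
(ψ ∨ ~(ψ ∨ χ)) → ((ψ ↔ (χ → χ)) ↔ ~φ) = 1 → 2 = 4
~((ψ ∨ ~(ψ ∨ χ)) → ((ψ ↔ (χ → χ)) ↔ ~φ)) = ~4 = 0
ψ ∨ φ = 1 ∨ 1 = 1
ψ ∨ (ψ ∨ φ) = 1 ∨ 1 = 1
χ ∨ φ = 3 ∨ 1 = 3
χ ∨ χ = 3 ∨ 3 = 3
(χ ∨ φ) → (χ ∨ χ) = 3 → 3 = 4
~((χ ∨ φ) → (χ ∨ χ)) = ~4 = 0
(ψ ∨ (ψ ∨ φ)) ∨ ~((χ ∨ φ) → (χ ∨ χ)) = 1 ∨ 0 = 1
ψ ↔ χ = 1 ↔ 3 = 2
ψ ∨ (ψ ↔ χ) = 1 ∨ 2 = 2
φ ↔ ψ = 1 ↔ 1 = 4
(φ ↔ ψ) ↔ φ = 4 ↔ 1 = 1
(ψ ∨ (ψ ↔ χ)) ∨ ((φ ↔ ψ) ↔ φ) = 2 ∨ 1 = 2
((ψ ∨ (ψ ∨ φ)) ∨ ~((χ ∨ φ) → (χ ∨ χ))) → ((ψ ∨ (ψ ↔ χ)) ∨ ((φ ↔ ψ) ↔ φ)) = 1 → 2 = 4
~((ψ ∨ ~(ψ ∨ χ)) → ((ψ ↔ (χ → χ)) ↔ ~φ)) ∨ (((ψ ∨ (ψ ∨ φ)) ∨ ~((χ ∨ φ) → (χ ∨ χ))) → ((ψ ∨ (ψ ↔ χ)) ∨ ((φ ↔ ψ) ↔ φ))) = 0 ∨ 4 = 4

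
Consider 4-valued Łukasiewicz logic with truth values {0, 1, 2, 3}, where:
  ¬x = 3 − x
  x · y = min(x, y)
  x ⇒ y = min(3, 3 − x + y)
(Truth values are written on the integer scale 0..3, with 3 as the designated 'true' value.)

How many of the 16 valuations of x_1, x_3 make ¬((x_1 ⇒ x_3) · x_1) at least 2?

11

x_1 = 0, x_3 = 0 ↦ 3  ≥
x_1 = 0, x_3 = 1 ↦ 3  ≥
x_1 = 0, x_3 = 2 ↦ 3  ≥
x_1 = 0, x_3 = 3 ↦ 3  ≥
x_1 = 1, x_3 = 0 ↦ 2  ≥
x_1 = 1, x_3 = 1 ↦ 2  ≥
x_1 = 1, x_3 = 2 ↦ 2  ≥
x_1 = 1, x_3 = 3 ↦ 2  ≥
x_1 = 2, x_3 = 0 ↦ 2  ≥
x_1 = 2, x_3 = 1 ↦ 1  <
x_1 = 2, x_3 = 2 ↦ 1  <
x_1 = 2, x_3 = 3 ↦ 1  <
x_1 = 3, x_3 = 0 ↦ 3  ≥
x_1 = 3, x_3 = 1 ↦ 2  ≥
x_1 = 3, x_3 = 2 ↦ 1  <
x_1 = 3, x_3 = 3 ↦ 0  <
So 11 of the 16 assignments meet the threshold.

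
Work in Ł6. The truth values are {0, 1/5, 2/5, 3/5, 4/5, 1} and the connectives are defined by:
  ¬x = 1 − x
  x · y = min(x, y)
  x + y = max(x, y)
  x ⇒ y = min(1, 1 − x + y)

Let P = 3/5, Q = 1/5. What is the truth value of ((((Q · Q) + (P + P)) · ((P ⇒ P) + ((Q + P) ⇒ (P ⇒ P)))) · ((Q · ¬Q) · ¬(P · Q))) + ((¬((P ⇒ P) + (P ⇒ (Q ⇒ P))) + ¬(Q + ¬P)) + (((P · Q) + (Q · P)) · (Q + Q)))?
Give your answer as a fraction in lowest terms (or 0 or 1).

Q · Q = 1/5 · 1/5 = 1/5
P + P = 3/5 + 3/5 = 3/5
(Q · Q) + (P + P) = 1/5 + 3/5 = 3/5
P ⇒ P = 3/5 ⇒ 3/5 = 1
Q + P = 1/5 + 3/5 = 3/5
P ⇒ P = 3/5 ⇒ 3/5 = 1
(Q + P) ⇒ (P ⇒ P) = 3/5 ⇒ 1 = 1
(P ⇒ P) + ((Q + P) ⇒ (P ⇒ P)) = 1 + 1 = 1
((Q · Q) + (P + P)) · ((P ⇒ P) + ((Q + P) ⇒ (P ⇒ P))) = 3/5 · 1 = 3/5
¬Q = ¬1/5 = 4/5
Q · ¬Q = 1/5 · 4/5 = 1/5
P · Q = 3/5 · 1/5 = 1/5
¬(P · Q) = ¬1/5 = 4/5
(Q · ¬Q) · ¬(P · Q) = 1/5 · 4/5 = 1/5
(((Q · Q) + (P + P)) · ((P ⇒ P) + ((Q + P) ⇒ (P ⇒ P)))) · ((Q · ¬Q) · ¬(P · Q)) = 3/5 · 1/5 = 1/5
P ⇒ P = 3/5 ⇒ 3/5 = 1
Q ⇒ P = 1/5 ⇒ 3/5 = 1
P ⇒ (Q ⇒ P) = 3/5 ⇒ 1 = 1
(P ⇒ P) + (P ⇒ (Q ⇒ P)) = 1 + 1 = 1
¬((P ⇒ P) + (P ⇒ (Q ⇒ P))) = ¬1 = 0
¬P = ¬3/5 = 2/5
Q + ¬P = 1/5 + 2/5 = 2/5
¬(Q + ¬P) = ¬2/5 = 3/5
¬((P ⇒ P) + (P ⇒ (Q ⇒ P))) + ¬(Q + ¬P) = 0 + 3/5 = 3/5
P · Q = 3/5 · 1/5 = 1/5
Q · P = 1/5 · 3/5 = 1/5
(P · Q) + (Q · P) = 1/5 + 1/5 = 1/5
Q + Q = 1/5 + 1/5 = 1/5
((P · Q) + (Q · P)) · (Q + Q) = 1/5 · 1/5 = 1/5
(¬((P ⇒ P) + (P ⇒ (Q ⇒ P))) + ¬(Q + ¬P)) + (((P · Q) + (Q · P)) · (Q + Q)) = 3/5 + 1/5 = 3/5
((((Q · Q) + (P + P)) · ((P ⇒ P) + ((Q + P) ⇒ (P ⇒ P)))) · ((Q · ¬Q) · ¬(P · Q))) + ((¬((P ⇒ P) + (P ⇒ (Q ⇒ P))) + ¬(Q + ¬P)) + (((P · Q) + (Q · P)) · (Q + Q))) = 1/5 + 3/5 = 3/5

3/5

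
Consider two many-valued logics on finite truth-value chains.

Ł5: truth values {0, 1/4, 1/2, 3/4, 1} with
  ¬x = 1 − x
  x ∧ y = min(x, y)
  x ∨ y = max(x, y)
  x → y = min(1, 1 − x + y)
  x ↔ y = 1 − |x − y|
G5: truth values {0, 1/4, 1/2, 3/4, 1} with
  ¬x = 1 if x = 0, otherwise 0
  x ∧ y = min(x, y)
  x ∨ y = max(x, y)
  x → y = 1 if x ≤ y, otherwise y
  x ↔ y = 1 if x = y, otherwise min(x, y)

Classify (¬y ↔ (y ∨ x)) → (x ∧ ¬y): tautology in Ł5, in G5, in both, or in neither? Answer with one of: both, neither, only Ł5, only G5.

In Ł5: at x = 0, y = 1/4 the value is 1/2 — not a tautology.
In G5: every assignment gives 1 — tautology.

only G5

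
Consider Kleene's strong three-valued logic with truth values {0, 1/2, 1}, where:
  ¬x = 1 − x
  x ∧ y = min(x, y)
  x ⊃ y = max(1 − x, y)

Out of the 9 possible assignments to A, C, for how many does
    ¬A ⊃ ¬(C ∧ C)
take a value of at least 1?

A = 0, C = 0 ↦ 1  ≥
A = 0, C = 1/2 ↦ 1/2  <
A = 0, C = 1 ↦ 0  <
A = 1/2, C = 0 ↦ 1  ≥
A = 1/2, C = 1/2 ↦ 1/2  <
A = 1/2, C = 1 ↦ 1/2  <
A = 1, C = 0 ↦ 1  ≥
A = 1, C = 1/2 ↦ 1  ≥
A = 1, C = 1 ↦ 1  ≥
So 5 of the 9 assignments meet the threshold.

5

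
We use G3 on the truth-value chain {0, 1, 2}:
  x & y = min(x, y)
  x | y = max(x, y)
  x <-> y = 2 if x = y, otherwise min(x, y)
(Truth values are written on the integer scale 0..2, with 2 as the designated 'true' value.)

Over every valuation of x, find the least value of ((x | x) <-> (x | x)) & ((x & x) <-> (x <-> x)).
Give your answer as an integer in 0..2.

Take x = 0:
x | x = 0 | 0 = 0
x | x = 0 | 0 = 0
(x | x) <-> (x | x) = 0 <-> 0 = 2
x & x = 0 & 0 = 0
x <-> x = 0 <-> 0 = 2
(x & x) <-> (x <-> x) = 0 <-> 2 = 0
((x | x) <-> (x | x)) & ((x & x) <-> (x <-> x)) = 2 & 0 = 0
No assignment yields a value below 0, so this is the minimum.

0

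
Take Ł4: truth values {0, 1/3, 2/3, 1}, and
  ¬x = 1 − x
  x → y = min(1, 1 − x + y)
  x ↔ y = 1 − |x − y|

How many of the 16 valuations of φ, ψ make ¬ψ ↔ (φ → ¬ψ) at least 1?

7

φ = 0, ψ = 0 ↦ 1  ≥
φ = 0, ψ = 1/3 ↦ 2/3  <
φ = 0, ψ = 2/3 ↦ 1/3  <
φ = 0, ψ = 1 ↦ 0  <
φ = 1/3, ψ = 0 ↦ 1  ≥
φ = 1/3, ψ = 1/3 ↦ 2/3  <
φ = 1/3, ψ = 2/3 ↦ 1/3  <
φ = 1/3, ψ = 1 ↦ 1/3  <
φ = 2/3, ψ = 0 ↦ 1  ≥
φ = 2/3, ψ = 1/3 ↦ 2/3  <
φ = 2/3, ψ = 2/3 ↦ 2/3  <
φ = 2/3, ψ = 1 ↦ 2/3  <
φ = 1, ψ = 0 ↦ 1  ≥
φ = 1, ψ = 1/3 ↦ 1  ≥
φ = 1, ψ = 2/3 ↦ 1  ≥
φ = 1, ψ = 1 ↦ 1  ≥
So 7 of the 16 assignments meet the threshold.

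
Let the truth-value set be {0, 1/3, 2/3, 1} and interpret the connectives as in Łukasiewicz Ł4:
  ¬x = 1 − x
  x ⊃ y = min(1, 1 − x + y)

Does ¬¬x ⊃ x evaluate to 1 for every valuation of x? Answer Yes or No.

x = 0 ↦ 1
x = 1/3 ↦ 1
x = 2/3 ↦ 1
x = 1 ↦ 1
Every assignment gives a value ≥ 1.

Yes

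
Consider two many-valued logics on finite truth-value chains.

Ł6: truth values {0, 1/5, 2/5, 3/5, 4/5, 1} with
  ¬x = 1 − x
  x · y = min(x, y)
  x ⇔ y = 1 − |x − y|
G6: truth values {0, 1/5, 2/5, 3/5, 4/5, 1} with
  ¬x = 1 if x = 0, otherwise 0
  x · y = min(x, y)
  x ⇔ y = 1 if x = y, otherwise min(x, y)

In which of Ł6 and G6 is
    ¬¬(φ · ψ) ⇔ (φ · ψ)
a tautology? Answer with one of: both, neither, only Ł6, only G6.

In Ł6: every assignment gives 1 — tautology.
In G6: at φ = 1/5, ψ = 1/5 the value is 1/5 — not a tautology.

only Ł6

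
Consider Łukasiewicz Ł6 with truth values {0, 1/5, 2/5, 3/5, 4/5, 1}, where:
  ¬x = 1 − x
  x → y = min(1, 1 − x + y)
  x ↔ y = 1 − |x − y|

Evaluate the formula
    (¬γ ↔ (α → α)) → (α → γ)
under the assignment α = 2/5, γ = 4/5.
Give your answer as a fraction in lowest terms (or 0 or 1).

¬γ = ¬4/5 = 1/5
α → α = 2/5 → 2/5 = 1
¬γ ↔ (α → α) = 1/5 ↔ 1 = 1/5
α → γ = 2/5 → 4/5 = 1
(¬γ ↔ (α → α)) → (α → γ) = 1/5 → 1 = 1

1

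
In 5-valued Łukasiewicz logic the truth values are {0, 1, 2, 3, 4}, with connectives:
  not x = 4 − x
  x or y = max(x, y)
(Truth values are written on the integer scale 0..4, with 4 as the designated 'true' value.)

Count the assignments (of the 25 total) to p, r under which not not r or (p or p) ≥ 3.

value 4: 9 assignments (counts)
value 3: 7 assignments (counts)
value 2: 5 assignments
value 1: 3 assignments
value 0: 1 assignment
So 16 of the 25 assignments meet the threshold.

16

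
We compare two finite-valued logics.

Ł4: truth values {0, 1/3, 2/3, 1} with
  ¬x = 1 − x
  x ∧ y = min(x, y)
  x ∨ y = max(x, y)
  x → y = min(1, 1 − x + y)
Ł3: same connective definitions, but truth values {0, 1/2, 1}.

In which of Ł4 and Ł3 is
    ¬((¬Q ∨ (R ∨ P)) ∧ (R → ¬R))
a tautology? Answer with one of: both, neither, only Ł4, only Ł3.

In Ł4: at P = 0, Q = 0, R = 0 the value is 0 — not a tautology.
In Ł3: at P = 0, Q = 0, R = 0 the value is 0 — not a tautology.

neither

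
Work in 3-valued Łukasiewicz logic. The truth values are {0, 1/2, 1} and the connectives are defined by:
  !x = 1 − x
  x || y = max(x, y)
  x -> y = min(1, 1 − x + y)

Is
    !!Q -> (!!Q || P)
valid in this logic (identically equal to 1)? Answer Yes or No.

P = 0, Q = 0 ↦ 1
P = 0, Q = 1/2 ↦ 1
P = 0, Q = 1 ↦ 1
P = 1/2, Q = 0 ↦ 1
P = 1/2, Q = 1/2 ↦ 1
P = 1/2, Q = 1 ↦ 1
P = 1, Q = 0 ↦ 1
P = 1, Q = 1/2 ↦ 1
P = 1, Q = 1 ↦ 1
Every assignment gives a value ≥ 1.

Yes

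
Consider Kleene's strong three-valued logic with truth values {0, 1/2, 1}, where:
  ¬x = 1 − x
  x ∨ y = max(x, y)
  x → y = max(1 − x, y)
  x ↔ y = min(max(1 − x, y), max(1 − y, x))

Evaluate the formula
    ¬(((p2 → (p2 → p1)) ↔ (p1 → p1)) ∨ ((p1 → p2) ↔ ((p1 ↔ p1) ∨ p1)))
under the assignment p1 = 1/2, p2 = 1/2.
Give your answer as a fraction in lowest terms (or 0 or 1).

p2 → p1 = 1/2 → 1/2 = 1/2
p2 → (p2 → p1) = 1/2 → 1/2 = 1/2
p1 → p1 = 1/2 → 1/2 = 1/2
(p2 → (p2 → p1)) ↔ (p1 → p1) = 1/2 ↔ 1/2 = 1/2
p1 → p2 = 1/2 → 1/2 = 1/2
p1 ↔ p1 = 1/2 ↔ 1/2 = 1/2
(p1 ↔ p1) ∨ p1 = 1/2 ∨ 1/2 = 1/2
(p1 → p2) ↔ ((p1 ↔ p1) ∨ p1) = 1/2 ↔ 1/2 = 1/2
((p2 → (p2 → p1)) ↔ (p1 → p1)) ∨ ((p1 → p2) ↔ ((p1 ↔ p1) ∨ p1)) = 1/2 ∨ 1/2 = 1/2
¬(((p2 → (p2 → p1)) ↔ (p1 → p1)) ∨ ((p1 → p2) ↔ ((p1 ↔ p1) ∨ p1))) = ¬1/2 = 1/2

1/2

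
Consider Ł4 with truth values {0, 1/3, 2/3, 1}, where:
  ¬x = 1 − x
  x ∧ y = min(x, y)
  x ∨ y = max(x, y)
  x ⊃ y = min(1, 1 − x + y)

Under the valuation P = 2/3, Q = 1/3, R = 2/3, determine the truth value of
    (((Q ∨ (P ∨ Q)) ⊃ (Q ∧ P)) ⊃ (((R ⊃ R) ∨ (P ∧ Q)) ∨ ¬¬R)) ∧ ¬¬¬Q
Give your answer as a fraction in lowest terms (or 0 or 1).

2/3

P ∨ Q = 2/3 ∨ 1/3 = 2/3
Q ∨ (P ∨ Q) = 1/3 ∨ 2/3 = 2/3
Q ∧ P = 1/3 ∧ 2/3 = 1/3
(Q ∨ (P ∨ Q)) ⊃ (Q ∧ P) = 2/3 ⊃ 1/3 = 2/3
R ⊃ R = 2/3 ⊃ 2/3 = 1
P ∧ Q = 2/3 ∧ 1/3 = 1/3
(R ⊃ R) ∨ (P ∧ Q) = 1 ∨ 1/3 = 1
¬R = ¬2/3 = 1/3
¬¬R = ¬1/3 = 2/3
((R ⊃ R) ∨ (P ∧ Q)) ∨ ¬¬R = 1 ∨ 2/3 = 1
((Q ∨ (P ∨ Q)) ⊃ (Q ∧ P)) ⊃ (((R ⊃ R) ∨ (P ∧ Q)) ∨ ¬¬R) = 2/3 ⊃ 1 = 1
¬Q = ¬1/3 = 2/3
¬¬Q = ¬2/3 = 1/3
¬¬¬Q = ¬1/3 = 2/3
(((Q ∨ (P ∨ Q)) ⊃ (Q ∧ P)) ⊃ (((R ⊃ R) ∨ (P ∧ Q)) ∨ ¬¬R)) ∧ ¬¬¬Q = 1 ∧ 2/3 = 2/3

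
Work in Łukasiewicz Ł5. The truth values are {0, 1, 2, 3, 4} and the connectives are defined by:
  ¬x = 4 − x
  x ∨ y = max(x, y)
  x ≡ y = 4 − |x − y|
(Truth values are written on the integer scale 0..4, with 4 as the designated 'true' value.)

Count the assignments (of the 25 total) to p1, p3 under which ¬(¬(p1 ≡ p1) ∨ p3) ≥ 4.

5

value 4: 5 assignments (counts)
value 3: 5 assignments
value 2: 5 assignments
value 1: 5 assignments
value 0: 5 assignments
So 5 of the 25 assignments meet the threshold.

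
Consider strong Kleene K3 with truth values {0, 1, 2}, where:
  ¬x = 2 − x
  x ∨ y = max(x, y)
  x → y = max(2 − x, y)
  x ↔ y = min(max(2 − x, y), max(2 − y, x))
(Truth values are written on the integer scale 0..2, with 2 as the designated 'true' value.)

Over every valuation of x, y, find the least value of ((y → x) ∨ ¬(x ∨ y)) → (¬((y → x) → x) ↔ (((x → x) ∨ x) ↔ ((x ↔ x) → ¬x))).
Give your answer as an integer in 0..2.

Take x = 0, y = 1:
y → x = 1 → 0 = 1
x ∨ y = 0 ∨ 1 = 1
¬(x ∨ y) = ¬1 = 1
(y → x) ∨ ¬(x ∨ y) = 1 ∨ 1 = 1
y → x = 1 → 0 = 1
(y → x) → x = 1 → 0 = 1
¬((y → x) → x) = ¬1 = 1
x → x = 0 → 0 = 2
(x → x) ∨ x = 2 ∨ 0 = 2
x ↔ x = 0 ↔ 0 = 2
¬x = ¬0 = 2
(x ↔ x) → ¬x = 2 → 2 = 2
((x → x) ∨ x) ↔ ((x ↔ x) → ¬x) = 2 ↔ 2 = 2
¬((y → x) → x) ↔ (((x → x) ∨ x) ↔ ((x ↔ x) → ¬x)) = 1 ↔ 2 = 1
((y → x) ∨ ¬(x ∨ y)) → (¬((y → x) → x) ↔ (((x → x) ∨ x) ↔ ((x ↔ x) → ¬x))) = 1 → 1 = 1
No assignment yields a value below 1, so this is the minimum.

1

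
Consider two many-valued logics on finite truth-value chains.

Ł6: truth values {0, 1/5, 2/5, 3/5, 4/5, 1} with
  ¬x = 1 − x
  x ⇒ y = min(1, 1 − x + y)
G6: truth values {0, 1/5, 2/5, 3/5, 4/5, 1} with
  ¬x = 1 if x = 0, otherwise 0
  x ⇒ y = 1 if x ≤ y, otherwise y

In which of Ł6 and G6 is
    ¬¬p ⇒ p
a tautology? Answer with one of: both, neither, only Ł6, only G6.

only Ł6

In Ł6: every assignment gives 1 — tautology.
In G6: at p = 1/5 the value is 1/5 — not a tautology.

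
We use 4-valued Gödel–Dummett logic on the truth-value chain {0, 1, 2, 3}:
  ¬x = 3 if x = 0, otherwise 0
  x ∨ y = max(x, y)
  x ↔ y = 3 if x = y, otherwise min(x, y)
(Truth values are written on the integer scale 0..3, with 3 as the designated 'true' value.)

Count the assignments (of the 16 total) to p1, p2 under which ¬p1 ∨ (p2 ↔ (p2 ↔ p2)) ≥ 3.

7

p1 = 0, p2 = 0 ↦ 3  ≥
p1 = 0, p2 = 1 ↦ 3  ≥
p1 = 0, p2 = 2 ↦ 3  ≥
p1 = 0, p2 = 3 ↦ 3  ≥
p1 = 1, p2 = 0 ↦ 0  <
p1 = 1, p2 = 1 ↦ 1  <
p1 = 1, p2 = 2 ↦ 2  <
p1 = 1, p2 = 3 ↦ 3  ≥
p1 = 2, p2 = 0 ↦ 0  <
p1 = 2, p2 = 1 ↦ 1  <
p1 = 2, p2 = 2 ↦ 2  <
p1 = 2, p2 = 3 ↦ 3  ≥
p1 = 3, p2 = 0 ↦ 0  <
p1 = 3, p2 = 1 ↦ 1  <
p1 = 3, p2 = 2 ↦ 2  <
p1 = 3, p2 = 3 ↦ 3  ≥
So 7 of the 16 assignments meet the threshold.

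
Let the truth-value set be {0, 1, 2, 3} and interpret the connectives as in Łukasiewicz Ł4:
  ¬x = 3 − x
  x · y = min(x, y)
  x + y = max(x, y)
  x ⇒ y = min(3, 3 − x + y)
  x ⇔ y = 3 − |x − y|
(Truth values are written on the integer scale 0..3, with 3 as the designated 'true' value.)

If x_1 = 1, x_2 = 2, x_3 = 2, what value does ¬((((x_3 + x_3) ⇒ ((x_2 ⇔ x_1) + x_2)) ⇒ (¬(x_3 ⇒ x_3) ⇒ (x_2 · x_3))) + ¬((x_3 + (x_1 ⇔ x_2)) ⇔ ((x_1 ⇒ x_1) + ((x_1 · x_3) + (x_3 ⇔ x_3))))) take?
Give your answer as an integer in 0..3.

x_3 + x_3 = 2 + 2 = 2
x_2 ⇔ x_1 = 2 ⇔ 1 = 2
(x_2 ⇔ x_1) + x_2 = 2 + 2 = 2
(x_3 + x_3) ⇒ ((x_2 ⇔ x_1) + x_2) = 2 ⇒ 2 = 3
x_3 ⇒ x_3 = 2 ⇒ 2 = 3
¬(x_3 ⇒ x_3) = ¬3 = 0
x_2 · x_3 = 2 · 2 = 2
¬(x_3 ⇒ x_3) ⇒ (x_2 · x_3) = 0 ⇒ 2 = 3
((x_3 + x_3) ⇒ ((x_2 ⇔ x_1) + x_2)) ⇒ (¬(x_3 ⇒ x_3) ⇒ (x_2 · x_3)) = 3 ⇒ 3 = 3
x_1 ⇔ x_2 = 1 ⇔ 2 = 2
x_3 + (x_1 ⇔ x_2) = 2 + 2 = 2
x_1 ⇒ x_1 = 1 ⇒ 1 = 3
x_1 · x_3 = 1 · 2 = 1
x_3 ⇔ x_3 = 2 ⇔ 2 = 3
(x_1 · x_3) + (x_3 ⇔ x_3) = 1 + 3 = 3
(x_1 ⇒ x_1) + ((x_1 · x_3) + (x_3 ⇔ x_3)) = 3 + 3 = 3
(x_3 + (x_1 ⇔ x_2)) ⇔ ((x_1 ⇒ x_1) + ((x_1 · x_3) + (x_3 ⇔ x_3))) = 2 ⇔ 3 = 2
¬((x_3 + (x_1 ⇔ x_2)) ⇔ ((x_1 ⇒ x_1) + ((x_1 · x_3) + (x_3 ⇔ x_3)))) = ¬2 = 1
(((x_3 + x_3) ⇒ ((x_2 ⇔ x_1) + x_2)) ⇒ (¬(x_3 ⇒ x_3) ⇒ (x_2 · x_3))) + ¬((x_3 + (x_1 ⇔ x_2)) ⇔ ((x_1 ⇒ x_1) + ((x_1 · x_3) + (x_3 ⇔ x_3)))) = 3 + 1 = 3
¬((((x_3 + x_3) ⇒ ((x_2 ⇔ x_1) + x_2)) ⇒ (¬(x_3 ⇒ x_3) ⇒ (x_2 · x_3))) + ¬((x_3 + (x_1 ⇔ x_2)) ⇔ ((x_1 ⇒ x_1) + ((x_1 · x_3) + (x_3 ⇔ x_3))))) = ¬3 = 0

0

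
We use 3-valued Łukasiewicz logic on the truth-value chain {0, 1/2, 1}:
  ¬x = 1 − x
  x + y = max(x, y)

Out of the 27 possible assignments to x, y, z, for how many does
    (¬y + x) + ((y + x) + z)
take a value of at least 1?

23

value 1: 23 assignments (counts)
value 1/2: 4 assignments
So 23 of the 27 assignments meet the threshold.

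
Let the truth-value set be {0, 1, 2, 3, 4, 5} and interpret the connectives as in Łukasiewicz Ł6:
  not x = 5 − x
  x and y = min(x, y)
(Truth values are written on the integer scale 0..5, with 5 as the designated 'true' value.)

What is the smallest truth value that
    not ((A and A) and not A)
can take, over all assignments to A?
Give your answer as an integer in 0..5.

3

Take A = 2:
A and A = 2 and 2 = 2
not A = not 2 = 3
(A and A) and not A = 2 and 3 = 2
not ((A and A) and not A) = not 2 = 3
No assignment yields a value below 3, so this is the minimum.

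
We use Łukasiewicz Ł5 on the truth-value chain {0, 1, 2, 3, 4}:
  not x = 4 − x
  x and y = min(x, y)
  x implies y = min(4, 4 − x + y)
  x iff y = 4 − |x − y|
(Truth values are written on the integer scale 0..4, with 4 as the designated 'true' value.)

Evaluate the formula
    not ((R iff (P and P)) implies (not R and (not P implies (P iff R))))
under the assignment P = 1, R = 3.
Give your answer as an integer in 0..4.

P and P = 1 and 1 = 1
R iff (P and P) = 3 iff 1 = 2
not R = not 3 = 1
not P = not 1 = 3
P iff R = 1 iff 3 = 2
not P implies (P iff R) = 3 implies 2 = 3
not R and (not P implies (P iff R)) = 1 and 3 = 1
(R iff (P and P)) implies (not R and (not P implies (P iff R))) = 2 implies 1 = 3
not ((R iff (P and P)) implies (not R and (not P implies (P iff R)))) = not 3 = 1

1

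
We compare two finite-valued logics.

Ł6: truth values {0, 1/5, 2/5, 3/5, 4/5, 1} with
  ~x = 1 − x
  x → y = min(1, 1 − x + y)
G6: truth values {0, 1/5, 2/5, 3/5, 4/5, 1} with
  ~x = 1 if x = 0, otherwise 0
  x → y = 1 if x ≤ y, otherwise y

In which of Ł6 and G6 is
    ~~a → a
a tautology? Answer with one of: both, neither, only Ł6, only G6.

In Ł6: every assignment gives 1 — tautology.
In G6: at a = 1/5 the value is 1/5 — not a tautology.

only Ł6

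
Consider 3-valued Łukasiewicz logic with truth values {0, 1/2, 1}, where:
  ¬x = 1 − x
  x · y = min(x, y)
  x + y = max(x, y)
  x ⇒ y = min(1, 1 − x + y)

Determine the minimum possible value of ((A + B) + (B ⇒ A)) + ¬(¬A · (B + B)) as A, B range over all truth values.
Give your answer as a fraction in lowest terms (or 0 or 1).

Take A = 0, B = 1/2:
A + B = 0 + 1/2 = 1/2
B ⇒ A = 1/2 ⇒ 0 = 1/2
(A + B) + (B ⇒ A) = 1/2 + 1/2 = 1/2
¬A = ¬0 = 1
B + B = 1/2 + 1/2 = 1/2
¬A · (B + B) = 1 · 1/2 = 1/2
¬(¬A · (B + B)) = ¬1/2 = 1/2
((A + B) + (B ⇒ A)) + ¬(¬A · (B + B)) = 1/2 + 1/2 = 1/2
No assignment yields a value below 1/2, so this is the minimum.

1/2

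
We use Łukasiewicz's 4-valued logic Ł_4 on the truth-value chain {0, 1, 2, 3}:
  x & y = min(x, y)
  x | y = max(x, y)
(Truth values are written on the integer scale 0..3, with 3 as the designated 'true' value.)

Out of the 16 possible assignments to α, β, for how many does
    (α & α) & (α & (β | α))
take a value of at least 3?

4

α = 0, β = 0 ↦ 0  <
α = 0, β = 1 ↦ 0  <
α = 0, β = 2 ↦ 0  <
α = 0, β = 3 ↦ 0  <
α = 1, β = 0 ↦ 1  <
α = 1, β = 1 ↦ 1  <
α = 1, β = 2 ↦ 1  <
α = 1, β = 3 ↦ 1  <
α = 2, β = 0 ↦ 2  <
α = 2, β = 1 ↦ 2  <
α = 2, β = 2 ↦ 2  <
α = 2, β = 3 ↦ 2  <
α = 3, β = 0 ↦ 3  ≥
α = 3, β = 1 ↦ 3  ≥
α = 3, β = 2 ↦ 3  ≥
α = 3, β = 3 ↦ 3  ≥
So 4 of the 16 assignments meet the threshold.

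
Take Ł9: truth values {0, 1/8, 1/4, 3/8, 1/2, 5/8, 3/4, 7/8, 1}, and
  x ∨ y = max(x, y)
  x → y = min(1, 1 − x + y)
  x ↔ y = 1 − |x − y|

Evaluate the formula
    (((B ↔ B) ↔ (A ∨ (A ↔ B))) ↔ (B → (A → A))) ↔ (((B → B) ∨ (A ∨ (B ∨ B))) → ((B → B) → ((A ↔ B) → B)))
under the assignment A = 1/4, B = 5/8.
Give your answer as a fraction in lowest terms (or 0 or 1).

B ↔ B = 5/8 ↔ 5/8 = 1
A ↔ B = 1/4 ↔ 5/8 = 5/8
A ∨ (A ↔ B) = 1/4 ∨ 5/8 = 5/8
(B ↔ B) ↔ (A ∨ (A ↔ B)) = 1 ↔ 5/8 = 5/8
A → A = 1/4 → 1/4 = 1
B → (A → A) = 5/8 → 1 = 1
((B ↔ B) ↔ (A ∨ (A ↔ B))) ↔ (B → (A → A)) = 5/8 ↔ 1 = 5/8
B → B = 5/8 → 5/8 = 1
B ∨ B = 5/8 ∨ 5/8 = 5/8
A ∨ (B ∨ B) = 1/4 ∨ 5/8 = 5/8
(B → B) ∨ (A ∨ (B ∨ B)) = 1 ∨ 5/8 = 1
B → B = 5/8 → 5/8 = 1
A ↔ B = 1/4 ↔ 5/8 = 5/8
(A ↔ B) → B = 5/8 → 5/8 = 1
(B → B) → ((A ↔ B) → B) = 1 → 1 = 1
((B → B) ∨ (A ∨ (B ∨ B))) → ((B → B) → ((A ↔ B) → B)) = 1 → 1 = 1
(((B ↔ B) ↔ (A ∨ (A ↔ B))) ↔ (B → (A → A))) ↔ (((B → B) ∨ (A ∨ (B ∨ B))) → ((B → B) → ((A ↔ B) → B))) = 5/8 ↔ 1 = 5/8

5/8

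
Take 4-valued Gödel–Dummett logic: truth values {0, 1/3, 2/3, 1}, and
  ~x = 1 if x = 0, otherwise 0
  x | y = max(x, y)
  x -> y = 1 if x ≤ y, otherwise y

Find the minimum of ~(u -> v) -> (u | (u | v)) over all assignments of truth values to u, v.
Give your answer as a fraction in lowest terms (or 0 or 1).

1/3

Take u = 1/3, v = 0:
u -> v = 1/3 -> 0 = 0
~(u -> v) = ~0 = 1
u | v = 1/3 | 0 = 1/3
u | (u | v) = 1/3 | 1/3 = 1/3
~(u -> v) -> (u | (u | v)) = 1 -> 1/3 = 1/3
No assignment yields a value below 1/3, so this is the minimum.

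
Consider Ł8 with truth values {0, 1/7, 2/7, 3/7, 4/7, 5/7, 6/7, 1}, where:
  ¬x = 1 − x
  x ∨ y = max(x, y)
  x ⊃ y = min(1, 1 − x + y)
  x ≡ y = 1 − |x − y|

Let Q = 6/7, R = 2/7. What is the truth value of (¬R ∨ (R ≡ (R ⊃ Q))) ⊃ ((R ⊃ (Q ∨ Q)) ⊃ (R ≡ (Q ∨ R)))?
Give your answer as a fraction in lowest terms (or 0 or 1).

5/7

¬R = ¬2/7 = 5/7
R ⊃ Q = 2/7 ⊃ 6/7 = 1
R ≡ (R ⊃ Q) = 2/7 ≡ 1 = 2/7
¬R ∨ (R ≡ (R ⊃ Q)) = 5/7 ∨ 2/7 = 5/7
Q ∨ Q = 6/7 ∨ 6/7 = 6/7
R ⊃ (Q ∨ Q) = 2/7 ⊃ 6/7 = 1
Q ∨ R = 6/7 ∨ 2/7 = 6/7
R ≡ (Q ∨ R) = 2/7 ≡ 6/7 = 3/7
(R ⊃ (Q ∨ Q)) ⊃ (R ≡ (Q ∨ R)) = 1 ⊃ 3/7 = 3/7
(¬R ∨ (R ≡ (R ⊃ Q))) ⊃ ((R ⊃ (Q ∨ Q)) ⊃ (R ≡ (Q ∨ R))) = 5/7 ⊃ 3/7 = 5/7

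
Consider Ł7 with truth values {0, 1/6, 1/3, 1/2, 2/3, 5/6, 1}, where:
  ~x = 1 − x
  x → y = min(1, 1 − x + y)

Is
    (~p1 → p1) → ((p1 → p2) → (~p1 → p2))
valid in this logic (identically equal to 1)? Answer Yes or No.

At p1 = 1/6, p2 = 1/3, for instance:
~p1 = ~1/6 = 5/6
~p1 → p1 = 5/6 → 1/6 = 1/3
p1 → p2 = 1/6 → 1/3 = 1
~p1 → p2 = 5/6 → 1/3 = 1/2
(p1 → p2) → (~p1 → p2) = 1 → 1/2 = 1/2
(~p1 → p1) → ((p1 → p2) → (~p1 → p2)) = 1/3 → 1/2 = 1
and checking the remaining 48 assignments likewise gives ≥ 1 in every case.

Yes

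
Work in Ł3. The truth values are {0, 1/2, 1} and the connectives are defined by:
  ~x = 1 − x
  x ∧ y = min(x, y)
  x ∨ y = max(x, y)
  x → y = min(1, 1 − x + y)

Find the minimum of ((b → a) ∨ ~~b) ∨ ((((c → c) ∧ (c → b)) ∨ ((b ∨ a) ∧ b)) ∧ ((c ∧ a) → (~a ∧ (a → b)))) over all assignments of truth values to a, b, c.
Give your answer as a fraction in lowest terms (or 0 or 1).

Take a = 0, b = 1/2, c = 1:
b → a = 1/2 → 0 = 1/2
~b = ~1/2 = 1/2
~~b = ~1/2 = 1/2
(b → a) ∨ ~~b = 1/2 ∨ 1/2 = 1/2
c → c = 1 → 1 = 1
c → b = 1 → 1/2 = 1/2
(c → c) ∧ (c → b) = 1 ∧ 1/2 = 1/2
b ∨ a = 1/2 ∨ 0 = 1/2
(b ∨ a) ∧ b = 1/2 ∧ 1/2 = 1/2
((c → c) ∧ (c → b)) ∨ ((b ∨ a) ∧ b) = 1/2 ∨ 1/2 = 1/2
c ∧ a = 1 ∧ 0 = 0
~a = ~0 = 1
a → b = 0 → 1/2 = 1
~a ∧ (a → b) = 1 ∧ 1 = 1
(c ∧ a) → (~a ∧ (a → b)) = 0 → 1 = 1
(((c → c) ∧ (c → b)) ∨ ((b ∨ a) ∧ b)) ∧ ((c ∧ a) → (~a ∧ (a → b))) = 1/2 ∧ 1 = 1/2
((b → a) ∨ ~~b) ∨ ((((c → c) ∧ (c → b)) ∨ ((b ∨ a) ∧ b)) ∧ ((c ∧ a) → (~a ∧ (a → b)))) = 1/2 ∨ 1/2 = 1/2
No assignment yields a value below 1/2, so this is the minimum.

1/2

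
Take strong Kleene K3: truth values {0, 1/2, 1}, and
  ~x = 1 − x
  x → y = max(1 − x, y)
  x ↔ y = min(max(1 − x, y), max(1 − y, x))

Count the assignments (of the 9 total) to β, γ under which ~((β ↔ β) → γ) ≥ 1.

2

β = 0, γ = 0 ↦ 1  ≥
β = 0, γ = 1/2 ↦ 1/2  <
β = 0, γ = 1 ↦ 0  <
β = 1/2, γ = 0 ↦ 1/2  <
β = 1/2, γ = 1/2 ↦ 1/2  <
β = 1/2, γ = 1 ↦ 0  <
β = 1, γ = 0 ↦ 1  ≥
β = 1, γ = 1/2 ↦ 1/2  <
β = 1, γ = 1 ↦ 0  <
So 2 of the 9 assignments meet the threshold.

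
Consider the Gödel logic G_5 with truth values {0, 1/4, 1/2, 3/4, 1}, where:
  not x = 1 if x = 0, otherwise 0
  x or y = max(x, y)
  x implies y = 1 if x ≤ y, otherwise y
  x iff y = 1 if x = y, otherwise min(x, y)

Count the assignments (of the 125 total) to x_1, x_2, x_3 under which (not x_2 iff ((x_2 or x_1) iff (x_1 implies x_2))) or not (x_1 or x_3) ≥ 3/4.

value 1: 5 assignments (counts)
value 0: 120 assignments
So 5 of the 125 assignments meet the threshold.

5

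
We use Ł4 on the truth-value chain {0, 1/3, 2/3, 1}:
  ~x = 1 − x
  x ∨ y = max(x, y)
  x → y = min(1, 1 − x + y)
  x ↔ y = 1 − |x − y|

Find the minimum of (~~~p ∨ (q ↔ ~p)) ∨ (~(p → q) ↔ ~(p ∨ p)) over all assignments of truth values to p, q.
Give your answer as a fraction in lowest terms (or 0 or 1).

2/3

Take p = 1/3, q = 0:
~p = ~1/3 = 2/3
~~p = ~2/3 = 1/3
~~~p = ~1/3 = 2/3
~p = ~1/3 = 2/3
q ↔ ~p = 0 ↔ 2/3 = 1/3
~~~p ∨ (q ↔ ~p) = 2/3 ∨ 1/3 = 2/3
p → q = 1/3 → 0 = 2/3
~(p → q) = ~2/3 = 1/3
p ∨ p = 1/3 ∨ 1/3 = 1/3
~(p ∨ p) = ~1/3 = 2/3
~(p → q) ↔ ~(p ∨ p) = 1/3 ↔ 2/3 = 2/3
(~~~p ∨ (q ↔ ~p)) ∨ (~(p → q) ↔ ~(p ∨ p)) = 2/3 ∨ 2/3 = 2/3
No assignment yields a value below 2/3, so this is the minimum.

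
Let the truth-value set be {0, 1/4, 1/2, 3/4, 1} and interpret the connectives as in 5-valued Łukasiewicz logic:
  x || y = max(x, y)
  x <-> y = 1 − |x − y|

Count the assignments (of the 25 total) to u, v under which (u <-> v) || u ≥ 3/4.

value 1: 9 assignments (counts)
value 3/4: 9 assignments (counts)
value 1/2: 4 assignments
value 1/4: 2 assignments
value 0: 1 assignment
So 18 of the 25 assignments meet the threshold.

18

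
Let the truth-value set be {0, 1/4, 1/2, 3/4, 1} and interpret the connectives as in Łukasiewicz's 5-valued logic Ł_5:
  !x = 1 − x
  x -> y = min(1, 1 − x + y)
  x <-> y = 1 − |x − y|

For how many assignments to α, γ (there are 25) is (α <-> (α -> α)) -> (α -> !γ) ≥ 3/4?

21

value 1: 19 assignments (counts)
value 3/4: 2 assignments (counts)
value 1/2: 2 assignments
value 1/4: 1 assignment
value 0: 1 assignment
So 21 of the 25 assignments meet the threshold.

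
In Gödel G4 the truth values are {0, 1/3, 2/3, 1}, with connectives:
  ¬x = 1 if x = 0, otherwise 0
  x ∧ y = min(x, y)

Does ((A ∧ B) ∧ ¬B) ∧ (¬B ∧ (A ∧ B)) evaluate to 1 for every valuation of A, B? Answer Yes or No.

No

Counterexample: take A = 0, B = 0.
A ∧ B = 0 ∧ 0 = 0
¬B = ¬0 = 1
(A ∧ B) ∧ ¬B = 0 ∧ 1 = 0
¬B ∧ (A ∧ B) = 1 ∧ 0 = 0
((A ∧ B) ∧ ¬B) ∧ (¬B ∧ (A ∧ B)) = 0 ∧ 0 = 0
This gives 0 ≠ 1.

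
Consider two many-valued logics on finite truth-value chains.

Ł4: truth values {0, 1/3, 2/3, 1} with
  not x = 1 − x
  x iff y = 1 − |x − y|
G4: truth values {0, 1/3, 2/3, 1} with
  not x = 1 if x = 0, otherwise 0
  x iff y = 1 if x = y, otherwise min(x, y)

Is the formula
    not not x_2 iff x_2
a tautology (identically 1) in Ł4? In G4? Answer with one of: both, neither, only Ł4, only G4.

In Ł4: every assignment gives 1 — tautology.
In G4: at x_2 = 1/3 the value is 1/3 — not a tautology.

only Ł4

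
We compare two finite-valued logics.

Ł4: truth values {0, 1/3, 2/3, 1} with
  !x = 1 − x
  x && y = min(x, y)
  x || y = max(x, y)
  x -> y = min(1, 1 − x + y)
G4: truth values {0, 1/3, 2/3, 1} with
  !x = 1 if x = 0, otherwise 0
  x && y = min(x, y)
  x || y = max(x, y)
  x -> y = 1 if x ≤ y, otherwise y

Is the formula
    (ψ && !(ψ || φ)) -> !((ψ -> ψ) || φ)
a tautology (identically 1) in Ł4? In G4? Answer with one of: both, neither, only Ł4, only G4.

In Ł4: at φ = 0, ψ = 1/3 the value is 2/3 — not a tautology.
In G4: every assignment gives 1 — tautology.

only G4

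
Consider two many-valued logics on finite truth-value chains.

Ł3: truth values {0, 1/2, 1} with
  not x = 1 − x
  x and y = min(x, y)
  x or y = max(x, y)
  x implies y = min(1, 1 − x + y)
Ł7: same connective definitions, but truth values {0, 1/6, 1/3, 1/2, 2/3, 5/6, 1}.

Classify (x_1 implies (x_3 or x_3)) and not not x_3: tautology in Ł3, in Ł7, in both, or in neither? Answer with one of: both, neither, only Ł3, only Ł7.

neither

In Ł3: at x_1 = 0, x_3 = 0 the value is 0 — not a tautology.
In Ł7: at x_1 = 0, x_3 = 0 the value is 0 — not a tautology.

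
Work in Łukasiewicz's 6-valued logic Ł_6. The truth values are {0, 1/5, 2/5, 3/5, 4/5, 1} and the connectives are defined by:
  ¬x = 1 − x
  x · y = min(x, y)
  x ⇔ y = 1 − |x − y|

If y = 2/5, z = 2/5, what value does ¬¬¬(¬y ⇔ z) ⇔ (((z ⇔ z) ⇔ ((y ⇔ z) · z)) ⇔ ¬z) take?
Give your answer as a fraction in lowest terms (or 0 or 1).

¬y = ¬2/5 = 3/5
¬y ⇔ z = 3/5 ⇔ 2/5 = 4/5
¬(¬y ⇔ z) = ¬4/5 = 1/5
¬¬(¬y ⇔ z) = ¬1/5 = 4/5
¬¬¬(¬y ⇔ z) = ¬4/5 = 1/5
z ⇔ z = 2/5 ⇔ 2/5 = 1
y ⇔ z = 2/5 ⇔ 2/5 = 1
(y ⇔ z) · z = 1 · 2/5 = 2/5
(z ⇔ z) ⇔ ((y ⇔ z) · z) = 1 ⇔ 2/5 = 2/5
¬z = ¬2/5 = 3/5
((z ⇔ z) ⇔ ((y ⇔ z) · z)) ⇔ ¬z = 2/5 ⇔ 3/5 = 4/5
¬¬¬(¬y ⇔ z) ⇔ (((z ⇔ z) ⇔ ((y ⇔ z) · z)) ⇔ ¬z) = 1/5 ⇔ 4/5 = 2/5

2/5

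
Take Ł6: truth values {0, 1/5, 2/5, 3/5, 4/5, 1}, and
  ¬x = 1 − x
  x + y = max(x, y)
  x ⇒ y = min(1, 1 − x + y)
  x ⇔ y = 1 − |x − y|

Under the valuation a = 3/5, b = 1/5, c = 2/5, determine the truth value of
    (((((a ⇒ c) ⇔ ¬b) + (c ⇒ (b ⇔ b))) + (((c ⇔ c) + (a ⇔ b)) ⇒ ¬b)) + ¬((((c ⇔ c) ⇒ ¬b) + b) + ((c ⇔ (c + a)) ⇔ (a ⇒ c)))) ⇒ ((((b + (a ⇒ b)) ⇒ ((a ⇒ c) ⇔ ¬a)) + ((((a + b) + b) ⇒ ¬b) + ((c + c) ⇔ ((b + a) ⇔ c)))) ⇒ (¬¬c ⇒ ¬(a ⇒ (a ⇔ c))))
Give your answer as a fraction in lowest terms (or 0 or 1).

a ⇒ c = 3/5 ⇒ 2/5 = 4/5
¬b = ¬1/5 = 4/5
(a ⇒ c) ⇔ ¬b = 4/5 ⇔ 4/5 = 1
b ⇔ b = 1/5 ⇔ 1/5 = 1
c ⇒ (b ⇔ b) = 2/5 ⇒ 1 = 1
((a ⇒ c) ⇔ ¬b) + (c ⇒ (b ⇔ b)) = 1 + 1 = 1
c ⇔ c = 2/5 ⇔ 2/5 = 1
a ⇔ b = 3/5 ⇔ 1/5 = 3/5
(c ⇔ c) + (a ⇔ b) = 1 + 3/5 = 1
¬b = ¬1/5 = 4/5
((c ⇔ c) + (a ⇔ b)) ⇒ ¬b = 1 ⇒ 4/5 = 4/5
(((a ⇒ c) ⇔ ¬b) + (c ⇒ (b ⇔ b))) + (((c ⇔ c) + (a ⇔ b)) ⇒ ¬b) = 1 + 4/5 = 1
c ⇔ c = 2/5 ⇔ 2/5 = 1
¬b = ¬1/5 = 4/5
(c ⇔ c) ⇒ ¬b = 1 ⇒ 4/5 = 4/5
((c ⇔ c) ⇒ ¬b) + b = 4/5 + 1/5 = 4/5
c + a = 2/5 + 3/5 = 3/5
c ⇔ (c + a) = 2/5 ⇔ 3/5 = 4/5
a ⇒ c = 3/5 ⇒ 2/5 = 4/5
(c ⇔ (c + a)) ⇔ (a ⇒ c) = 4/5 ⇔ 4/5 = 1
(((c ⇔ c) ⇒ ¬b) + b) + ((c ⇔ (c + a)) ⇔ (a ⇒ c)) = 4/5 + 1 = 1
¬((((c ⇔ c) ⇒ ¬b) + b) + ((c ⇔ (c + a)) ⇔ (a ⇒ c))) = ¬1 = 0
((((a ⇒ c) ⇔ ¬b) + (c ⇒ (b ⇔ b))) + (((c ⇔ c) + (a ⇔ b)) ⇒ ¬b)) + ¬((((c ⇔ c) ⇒ ¬b) + b) + ((c ⇔ (c + a)) ⇔ (a ⇒ c))) = 1 + 0 = 1
a ⇒ b = 3/5 ⇒ 1/5 = 3/5
b + (a ⇒ b) = 1/5 + 3/5 = 3/5
a ⇒ c = 3/5 ⇒ 2/5 = 4/5
¬a = ¬3/5 = 2/5
(a ⇒ c) ⇔ ¬a = 4/5 ⇔ 2/5 = 3/5
(b + (a ⇒ b)) ⇒ ((a ⇒ c) ⇔ ¬a) = 3/5 ⇒ 3/5 = 1
a + b = 3/5 + 1/5 = 3/5
(a + b) + b = 3/5 + 1/5 = 3/5
¬b = ¬1/5 = 4/5
((a + b) + b) ⇒ ¬b = 3/5 ⇒ 4/5 = 1
c + c = 2/5 + 2/5 = 2/5
b + a = 1/5 + 3/5 = 3/5
(b + a) ⇔ c = 3/5 ⇔ 2/5 = 4/5
(c + c) ⇔ ((b + a) ⇔ c) = 2/5 ⇔ 4/5 = 3/5
(((a + b) + b) ⇒ ¬b) + ((c + c) ⇔ ((b + a) ⇔ c)) = 1 + 3/5 = 1
((b + (a ⇒ b)) ⇒ ((a ⇒ c) ⇔ ¬a)) + ((((a + b) + b) ⇒ ¬b) + ((c + c) ⇔ ((b + a) ⇔ c))) = 1 + 1 = 1
¬c = ¬2/5 = 3/5
¬¬c = ¬3/5 = 2/5
a ⇔ c = 3/5 ⇔ 2/5 = 4/5
a ⇒ (a ⇔ c) = 3/5 ⇒ 4/5 = 1
¬(a ⇒ (a ⇔ c)) = ¬1 = 0
¬¬c ⇒ ¬(a ⇒ (a ⇔ c)) = 2/5 ⇒ 0 = 3/5
(((b + (a ⇒ b)) ⇒ ((a ⇒ c) ⇔ ¬a)) + ((((a + b) + b) ⇒ ¬b) + ((c + c) ⇔ ((b + a) ⇔ c)))) ⇒ (¬¬c ⇒ ¬(a ⇒ (a ⇔ c))) = 1 ⇒ 3/5 = 3/5
(((((a ⇒ c) ⇔ ¬b) + (c ⇒ (b ⇔ b))) + (((c ⇔ c) + (a ⇔ b)) ⇒ ¬b)) + ¬((((c ⇔ c) ⇒ ¬b) + b) + ((c ⇔ (c + a)) ⇔ (a ⇒ c)))) ⇒ ((((b + (a ⇒ b)) ⇒ ((a ⇒ c) ⇔ ¬a)) + ((((a + b) + b) ⇒ ¬b) + ((c + c) ⇔ ((b + a) ⇔ c)))) ⇒ (¬¬c ⇒ ¬(a ⇒ (a ⇔ c)))) = 1 ⇒ 3/5 = 3/5

3/5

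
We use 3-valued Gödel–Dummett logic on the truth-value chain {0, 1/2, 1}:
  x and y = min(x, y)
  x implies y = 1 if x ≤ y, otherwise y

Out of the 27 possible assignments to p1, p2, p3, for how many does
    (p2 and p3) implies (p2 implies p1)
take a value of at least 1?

22

value 1: 22 assignments (counts)
value 1/2: 1 assignment
value 0: 4 assignments
So 22 of the 27 assignments meet the threshold.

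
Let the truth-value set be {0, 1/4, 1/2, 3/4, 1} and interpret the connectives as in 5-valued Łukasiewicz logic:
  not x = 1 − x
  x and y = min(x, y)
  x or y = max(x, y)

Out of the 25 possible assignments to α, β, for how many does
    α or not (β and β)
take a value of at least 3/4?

value 1: 9 assignments (counts)
value 3/4: 7 assignments (counts)
value 1/2: 5 assignments
value 1/4: 3 assignments
value 0: 1 assignment
So 16 of the 25 assignments meet the threshold.

16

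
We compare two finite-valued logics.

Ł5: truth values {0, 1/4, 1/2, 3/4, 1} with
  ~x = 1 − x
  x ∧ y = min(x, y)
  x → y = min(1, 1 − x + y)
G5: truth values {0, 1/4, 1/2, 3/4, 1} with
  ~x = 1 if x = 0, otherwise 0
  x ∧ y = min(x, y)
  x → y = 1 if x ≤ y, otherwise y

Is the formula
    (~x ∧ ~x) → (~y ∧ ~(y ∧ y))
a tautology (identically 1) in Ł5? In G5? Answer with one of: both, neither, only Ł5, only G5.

In Ł5: at x = 0, y = 1/4 the value is 3/4 — not a tautology.
In G5: at x = 0, y = 1/4 the value is 0 — not a tautology.

neither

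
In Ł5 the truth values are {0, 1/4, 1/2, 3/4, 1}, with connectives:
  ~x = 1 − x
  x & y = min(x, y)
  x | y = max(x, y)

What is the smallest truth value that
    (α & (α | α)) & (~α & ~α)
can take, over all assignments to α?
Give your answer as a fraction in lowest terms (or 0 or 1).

Take α = 0:
α | α = 0 | 0 = 0
α & (α | α) = 0 & 0 = 0
~α = ~0 = 1
~α = ~0 = 1
~α & ~α = 1 & 1 = 1
(α & (α | α)) & (~α & ~α) = 0 & 1 = 0
No assignment yields a value below 0, so this is the minimum.

0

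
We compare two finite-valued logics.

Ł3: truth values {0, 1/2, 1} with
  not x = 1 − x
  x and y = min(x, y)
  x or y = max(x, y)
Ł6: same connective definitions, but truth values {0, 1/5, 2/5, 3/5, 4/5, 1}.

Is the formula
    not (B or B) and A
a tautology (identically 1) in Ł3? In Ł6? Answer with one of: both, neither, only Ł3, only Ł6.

neither

In Ł3: at A = 0, B = 0 the value is 0 — not a tautology.
In Ł6: at A = 0, B = 0 the value is 0 — not a tautology.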